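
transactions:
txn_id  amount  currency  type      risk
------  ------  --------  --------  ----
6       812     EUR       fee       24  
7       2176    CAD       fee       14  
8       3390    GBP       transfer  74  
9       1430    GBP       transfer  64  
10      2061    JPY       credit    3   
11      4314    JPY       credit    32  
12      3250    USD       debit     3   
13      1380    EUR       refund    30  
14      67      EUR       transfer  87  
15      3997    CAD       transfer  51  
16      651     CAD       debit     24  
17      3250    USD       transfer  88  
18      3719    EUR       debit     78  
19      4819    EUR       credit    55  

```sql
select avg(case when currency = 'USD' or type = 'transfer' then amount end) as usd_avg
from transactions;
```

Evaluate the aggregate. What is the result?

txn_id=6: ✗
txn_id=7: ✗
txn_id=8: ✓ → 3390
txn_id=9: ✓ → 1430
txn_id=10: ✗
txn_id=11: ✗
txn_id=12: ✓ → 3250
txn_id=13: ✗
txn_id=14: ✓ → 67
txn_id=15: ✓ → 3997
txn_id=16: ✗
txn_id=17: ✓ → 3250
txn_id=18: ✗
txn_id=19: ✗
usd_avg = (3390 + 1430 + 3250 + 67 + 3997 + 3250) / 6 = 2564

2564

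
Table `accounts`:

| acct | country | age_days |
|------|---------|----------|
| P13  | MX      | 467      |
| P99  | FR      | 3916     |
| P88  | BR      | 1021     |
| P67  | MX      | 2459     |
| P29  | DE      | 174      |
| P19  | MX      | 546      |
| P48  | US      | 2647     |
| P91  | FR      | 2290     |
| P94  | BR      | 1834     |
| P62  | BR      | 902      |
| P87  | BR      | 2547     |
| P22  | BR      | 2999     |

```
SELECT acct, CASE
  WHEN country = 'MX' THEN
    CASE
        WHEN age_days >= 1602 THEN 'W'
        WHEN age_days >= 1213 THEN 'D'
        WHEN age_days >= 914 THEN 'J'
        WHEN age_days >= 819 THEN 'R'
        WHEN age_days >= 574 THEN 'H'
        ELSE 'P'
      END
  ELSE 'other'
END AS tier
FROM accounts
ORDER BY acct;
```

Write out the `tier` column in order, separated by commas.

P, P, other, other, other, other, W, other, other, other, other, other

acct=P13: country='MX' → inner[ELSE] → P
acct=P19: country='MX' → inner[ELSE] → P
acct=P22: country='BR' → outer ELSE → other
acct=P29: country='DE' → outer ELSE → other
acct=P48: country='US' → outer ELSE → other
acct=P62: country='BR' → outer ELSE → other
acct=P67: country='MX' → inner[age_days >= 1602] → W
acct=P87: country='BR' → outer ELSE → other
acct=P88: country='BR' → outer ELSE → other
acct=P91: country='FR' → outer ELSE → other
acct=P94: country='BR' → outer ELSE → other
acct=P99: country='FR' → outer ELSE → other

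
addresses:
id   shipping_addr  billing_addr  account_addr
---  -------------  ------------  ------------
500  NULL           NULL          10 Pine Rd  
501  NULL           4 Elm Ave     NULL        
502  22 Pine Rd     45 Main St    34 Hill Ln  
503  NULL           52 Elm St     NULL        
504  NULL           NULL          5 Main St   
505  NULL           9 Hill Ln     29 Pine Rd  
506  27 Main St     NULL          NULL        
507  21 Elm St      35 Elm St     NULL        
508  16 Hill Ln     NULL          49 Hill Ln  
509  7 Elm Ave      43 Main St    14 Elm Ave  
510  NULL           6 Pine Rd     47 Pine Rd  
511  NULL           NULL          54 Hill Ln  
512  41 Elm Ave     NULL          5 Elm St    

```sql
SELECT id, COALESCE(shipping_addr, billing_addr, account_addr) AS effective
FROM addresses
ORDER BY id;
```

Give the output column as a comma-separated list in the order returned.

10 Pine Rd, 4 Elm Ave, 22 Pine Rd, 52 Elm St, 5 Main St, 9 Hill Ln, 27 Main St, 21 Elm St, 16 Hill Ln, 7 Elm Ave, 6 Pine Rd, 54 Hill Ln, 41 Elm Ave

id=500: shipping_addr=NULL, billing_addr=NULL, account_addr=10 Pine Rd → 10 Pine Rd
id=501: shipping_addr=NULL, billing_addr=4 Elm Ave → 4 Elm Ave
id=502: shipping_addr=22 Pine Rd → 22 Pine Rd
id=503: shipping_addr=NULL, billing_addr=52 Elm St → 52 Elm St
id=504: shipping_addr=NULL, billing_addr=NULL, account_addr=5 Main St → 5 Main St
id=505: shipping_addr=NULL, billing_addr=9 Hill Ln → 9 Hill Ln
id=506: shipping_addr=27 Main St → 27 Main St
id=507: shipping_addr=21 Elm St → 21 Elm St
id=508: shipping_addr=16 Hill Ln → 16 Hill Ln
id=509: shipping_addr=7 Elm Ave → 7 Elm Ave
id=510: shipping_addr=NULL, billing_addr=6 Pine Rd → 6 Pine Rd
id=511: shipping_addr=NULL, billing_addr=NULL, account_addr=54 Hill Ln → 54 Hill Ln
id=512: shipping_addr=41 Elm Ave → 41 Elm Ave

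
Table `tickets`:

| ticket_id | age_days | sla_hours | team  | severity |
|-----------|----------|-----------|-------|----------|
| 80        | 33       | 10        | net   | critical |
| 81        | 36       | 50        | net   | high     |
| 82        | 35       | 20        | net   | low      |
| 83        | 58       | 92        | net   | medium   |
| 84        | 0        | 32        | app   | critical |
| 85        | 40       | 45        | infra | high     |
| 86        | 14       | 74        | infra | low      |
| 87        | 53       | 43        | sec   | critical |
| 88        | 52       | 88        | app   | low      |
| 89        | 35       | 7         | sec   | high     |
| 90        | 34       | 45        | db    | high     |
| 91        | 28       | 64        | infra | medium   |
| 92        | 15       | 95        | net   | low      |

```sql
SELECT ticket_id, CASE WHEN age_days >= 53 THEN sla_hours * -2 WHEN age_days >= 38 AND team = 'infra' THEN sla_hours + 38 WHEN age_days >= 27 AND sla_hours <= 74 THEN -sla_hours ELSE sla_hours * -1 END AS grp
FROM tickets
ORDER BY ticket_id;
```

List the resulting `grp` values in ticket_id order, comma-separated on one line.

ticket_id=80: age_days >= 27 AND sla_hours <= 74 → -10
ticket_id=81: age_days >= 27 AND sla_hours <= 74 → -50
ticket_id=82: age_days >= 27 AND sla_hours <= 74 → -20
ticket_id=83: age_days >= 53 → -184
ticket_id=84: ELSE → -32
ticket_id=85: age_days >= 38 AND team = 'infra' → 83
ticket_id=86: ELSE → -74
ticket_id=87: age_days >= 53 → -86
ticket_id=88: ELSE → -88
ticket_id=89: age_days >= 27 AND sla_hours <= 74 → -7
ticket_id=90: age_days >= 27 AND sla_hours <= 74 → -45
ticket_id=91: age_days >= 27 AND sla_hours <= 74 → -64
ticket_id=92: ELSE → -95

-10, -50, -20, -184, -32, 83, -74, -86, -88, -7, -45, -64, -95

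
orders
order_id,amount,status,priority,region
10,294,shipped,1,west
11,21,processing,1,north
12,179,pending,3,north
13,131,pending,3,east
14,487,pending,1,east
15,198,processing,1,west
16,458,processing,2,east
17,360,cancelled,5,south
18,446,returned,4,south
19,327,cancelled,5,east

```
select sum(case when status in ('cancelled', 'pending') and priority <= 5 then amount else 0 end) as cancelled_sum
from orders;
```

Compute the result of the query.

order_id=10: ✗
order_id=11: ✗
order_id=12: ✓ → 179
order_id=13: ✓ → 131
order_id=14: ✓ → 487
order_id=15: ✗
order_id=16: ✗
order_id=17: ✓ → 360
order_id=18: ✗
order_id=19: ✓ → 327
cancelled_sum = 179 + 131 + 487 + 360 + 327 = 1484

1484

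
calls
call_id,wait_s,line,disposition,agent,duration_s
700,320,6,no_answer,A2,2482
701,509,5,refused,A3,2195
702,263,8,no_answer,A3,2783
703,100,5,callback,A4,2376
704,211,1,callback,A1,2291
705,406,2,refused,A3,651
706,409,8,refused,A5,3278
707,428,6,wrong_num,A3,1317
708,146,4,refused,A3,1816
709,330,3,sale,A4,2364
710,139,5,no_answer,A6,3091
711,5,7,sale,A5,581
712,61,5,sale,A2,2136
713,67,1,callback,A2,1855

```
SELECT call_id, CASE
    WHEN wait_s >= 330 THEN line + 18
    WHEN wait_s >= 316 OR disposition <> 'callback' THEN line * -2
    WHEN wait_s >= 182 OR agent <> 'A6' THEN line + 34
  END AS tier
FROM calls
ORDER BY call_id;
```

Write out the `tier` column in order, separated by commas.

-12, 23, -16, 39, 35, 20, 26, 24, -8, 21, -10, -14, -10, 35

call_id=700: wait_s >= 316 OR disposition <> 'callback' → -12
call_id=701: wait_s >= 330 → 23
call_id=702: wait_s >= 316 OR disposition <> 'callback' → -16
call_id=703: wait_s >= 182 OR agent <> 'A6' → 39
call_id=704: wait_s >= 182 OR agent <> 'A6' → 35
call_id=705: wait_s >= 330 → 20
call_id=706: wait_s >= 330 → 26
call_id=707: wait_s >= 330 → 24
call_id=708: wait_s >= 316 OR disposition <> 'callback' → -8
call_id=709: wait_s >= 330 → 21
call_id=710: wait_s >= 316 OR disposition <> 'callback' → -10
call_id=711: wait_s >= 316 OR disposition <> 'callback' → -14
call_id=712: wait_s >= 316 OR disposition <> 'callback' → -10
call_id=713: wait_s >= 182 OR agent <> 'A6' → 35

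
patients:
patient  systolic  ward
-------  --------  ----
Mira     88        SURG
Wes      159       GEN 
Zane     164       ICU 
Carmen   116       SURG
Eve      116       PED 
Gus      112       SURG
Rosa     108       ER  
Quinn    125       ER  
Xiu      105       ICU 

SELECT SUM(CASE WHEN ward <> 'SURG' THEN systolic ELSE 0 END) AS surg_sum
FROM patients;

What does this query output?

patient=Mira: ✗
patient=Wes: ✓ → 159
patient=Zane: ✓ → 164
patient=Carmen: ✗
patient=Eve: ✓ → 116
patient=Gus: ✗
patient=Rosa: ✓ → 108
patient=Quinn: ✓ → 125
patient=Xiu: ✓ → 105
surg_sum = 159 + 164 + 116 + 108 + 125 + 105 = 777

777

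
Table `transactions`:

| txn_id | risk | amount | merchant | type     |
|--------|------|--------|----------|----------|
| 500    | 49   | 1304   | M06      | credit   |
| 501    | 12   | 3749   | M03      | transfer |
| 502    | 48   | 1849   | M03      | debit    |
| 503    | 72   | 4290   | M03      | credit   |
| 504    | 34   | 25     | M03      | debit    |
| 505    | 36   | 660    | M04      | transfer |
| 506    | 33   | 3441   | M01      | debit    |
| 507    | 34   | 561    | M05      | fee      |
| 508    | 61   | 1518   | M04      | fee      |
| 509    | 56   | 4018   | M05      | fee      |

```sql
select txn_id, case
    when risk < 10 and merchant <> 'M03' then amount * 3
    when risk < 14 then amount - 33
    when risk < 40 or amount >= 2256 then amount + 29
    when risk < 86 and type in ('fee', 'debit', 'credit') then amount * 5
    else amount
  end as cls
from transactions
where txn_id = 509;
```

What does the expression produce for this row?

txn_id = 509: risk=56, amount=4018, merchant=M05, type=fee.
risk < 10 and merchant <> 'M03' → false
risk < 14 → false
risk < 40 or amount >= 2256 → true → 4047

4047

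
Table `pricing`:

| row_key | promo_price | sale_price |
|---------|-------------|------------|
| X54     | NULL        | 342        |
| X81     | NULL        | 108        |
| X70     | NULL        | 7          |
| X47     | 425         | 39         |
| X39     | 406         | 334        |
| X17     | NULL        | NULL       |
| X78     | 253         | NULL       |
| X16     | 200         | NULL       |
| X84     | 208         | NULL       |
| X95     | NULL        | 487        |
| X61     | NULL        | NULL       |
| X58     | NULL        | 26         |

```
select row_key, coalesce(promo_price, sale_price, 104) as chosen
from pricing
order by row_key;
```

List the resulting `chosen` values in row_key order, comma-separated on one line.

200, 104, 406, 425, 342, 26, 104, 7, 253, 108, 208, 487

row_key=X16: promo_price=200 → 200
row_key=X17: promo_price=NULL, sale_price=NULL, → literal 104 → 104
row_key=X39: promo_price=406 → 406
row_key=X47: promo_price=425 → 425
row_key=X54: promo_price=NULL, sale_price=342 → 342
row_key=X58: promo_price=NULL, sale_price=26 → 26
row_key=X61: promo_price=NULL, sale_price=NULL, → literal 104 → 104
row_key=X70: promo_price=NULL, sale_price=7 → 7
row_key=X78: promo_price=253 → 253
row_key=X81: promo_price=NULL, sale_price=108 → 108
row_key=X84: promo_price=208 → 208
row_key=X95: promo_price=NULL, sale_price=487 → 487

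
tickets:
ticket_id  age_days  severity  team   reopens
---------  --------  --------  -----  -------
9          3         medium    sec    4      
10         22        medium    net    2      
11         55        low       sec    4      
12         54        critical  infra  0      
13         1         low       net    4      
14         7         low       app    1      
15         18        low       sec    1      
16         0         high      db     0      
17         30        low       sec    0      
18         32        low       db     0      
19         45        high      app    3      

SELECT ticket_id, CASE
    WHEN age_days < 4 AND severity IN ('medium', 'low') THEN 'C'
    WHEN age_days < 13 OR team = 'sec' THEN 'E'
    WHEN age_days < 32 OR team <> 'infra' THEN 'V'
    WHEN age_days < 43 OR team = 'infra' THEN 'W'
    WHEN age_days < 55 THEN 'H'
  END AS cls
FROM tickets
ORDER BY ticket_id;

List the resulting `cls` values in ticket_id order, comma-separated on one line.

C, V, E, W, C, E, E, E, E, V, V

ticket_id=9: age_days < 4 AND severity IN ('medium', 'low') → C
ticket_id=10: age_days < 32 OR team <> 'infra' → V
ticket_id=11: age_days < 13 OR team = 'sec' → E
ticket_id=12: age_days < 43 OR team = 'infra' → W
ticket_id=13: age_days < 4 AND severity IN ('medium', 'low') → C
ticket_id=14: age_days < 13 OR team = 'sec' → E
ticket_id=15: age_days < 13 OR team = 'sec' → E
ticket_id=16: age_days < 13 OR team = 'sec' → E
ticket_id=17: age_days < 13 OR team = 'sec' → E
ticket_id=18: age_days < 32 OR team <> 'infra' → V
ticket_id=19: age_days < 32 OR team <> 'infra' → V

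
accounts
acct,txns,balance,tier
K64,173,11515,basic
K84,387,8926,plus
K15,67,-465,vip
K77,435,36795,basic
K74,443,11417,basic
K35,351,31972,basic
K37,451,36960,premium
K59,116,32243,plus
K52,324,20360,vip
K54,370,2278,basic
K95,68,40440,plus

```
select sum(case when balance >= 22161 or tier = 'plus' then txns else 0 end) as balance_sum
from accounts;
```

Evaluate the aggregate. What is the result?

acct=K64: ✗
acct=K84: ✓ → 387
acct=K15: ✗
acct=K77: ✓ → 435
acct=K74: ✗
acct=K35: ✓ → 351
acct=K37: ✓ → 451
acct=K59: ✓ → 116
acct=K52: ✗
acct=K54: ✗
acct=K95: ✓ → 68
balance_sum = 387 + 435 + 351 + 451 + 116 + 68 = 1808

1808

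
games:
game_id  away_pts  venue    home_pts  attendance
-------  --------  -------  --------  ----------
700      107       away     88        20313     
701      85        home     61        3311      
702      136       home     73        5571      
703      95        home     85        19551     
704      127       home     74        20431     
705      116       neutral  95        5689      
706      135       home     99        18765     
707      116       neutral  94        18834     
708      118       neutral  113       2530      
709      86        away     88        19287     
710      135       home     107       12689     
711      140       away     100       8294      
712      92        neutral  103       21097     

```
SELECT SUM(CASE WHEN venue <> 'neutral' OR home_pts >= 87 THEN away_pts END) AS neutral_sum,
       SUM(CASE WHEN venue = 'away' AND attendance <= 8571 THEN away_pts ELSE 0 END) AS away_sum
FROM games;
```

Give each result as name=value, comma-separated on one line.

neutral_sum=1488, away_sum=140

[neutral_sum: venue <> 'neutral' OR home_pts >= 87]
game_id=700: ✓ → 107
game_id=701: ✓ → 85
game_id=702: ✓ → 136
game_id=703: ✓ → 95
game_id=704: ✓ → 127
game_id=705: ✓ → 116
game_id=706: ✓ → 135
game_id=707: ✓ → 116
game_id=708: ✓ → 118
game_id=709: ✓ → 86
game_id=710: ✓ → 135
game_id=711: ✓ → 140
game_id=712: ✓ → 92
neutral_sum = 107 + 85 + 136 + 95 + 127 + 116 + 135 + 116 + 118 + 86 + 135 + 140 + 92 = 1488
—
[away_sum: venue = 'away' AND attendance <= 8571]
game_id=700: ✗
game_id=701: ✗
game_id=702: ✗
game_id=703: ✗
game_id=704: ✗
game_id=705: ✗
game_id=706: ✗
game_id=707: ✗
game_id=708: ✗
game_id=709: ✗
game_id=710: ✗
game_id=711: ✓ → 140
game_id=712: ✗
away_sum = 140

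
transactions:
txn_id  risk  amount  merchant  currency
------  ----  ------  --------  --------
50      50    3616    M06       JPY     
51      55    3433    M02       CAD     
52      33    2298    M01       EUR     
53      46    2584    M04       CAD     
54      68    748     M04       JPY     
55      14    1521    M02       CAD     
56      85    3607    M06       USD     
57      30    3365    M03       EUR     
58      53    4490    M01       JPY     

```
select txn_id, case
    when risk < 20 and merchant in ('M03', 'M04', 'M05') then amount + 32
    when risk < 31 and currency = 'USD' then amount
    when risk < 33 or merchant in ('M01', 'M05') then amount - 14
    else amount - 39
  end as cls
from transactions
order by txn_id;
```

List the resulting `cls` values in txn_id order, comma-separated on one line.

txn_id=50: ELSE → 3577
txn_id=51: ELSE → 3394
txn_id=52: risk < 33 or merchant in ('M01', 'M05') → 2284
txn_id=53: ELSE → 2545
txn_id=54: ELSE → 709
txn_id=55: risk < 33 or merchant in ('M01', 'M05') → 1507
txn_id=56: ELSE → 3568
txn_id=57: risk < 33 or merchant in ('M01', 'M05') → 3351
txn_id=58: risk < 33 or merchant in ('M01', 'M05') → 4476

3577, 3394, 2284, 2545, 709, 1507, 3568, 3351, 4476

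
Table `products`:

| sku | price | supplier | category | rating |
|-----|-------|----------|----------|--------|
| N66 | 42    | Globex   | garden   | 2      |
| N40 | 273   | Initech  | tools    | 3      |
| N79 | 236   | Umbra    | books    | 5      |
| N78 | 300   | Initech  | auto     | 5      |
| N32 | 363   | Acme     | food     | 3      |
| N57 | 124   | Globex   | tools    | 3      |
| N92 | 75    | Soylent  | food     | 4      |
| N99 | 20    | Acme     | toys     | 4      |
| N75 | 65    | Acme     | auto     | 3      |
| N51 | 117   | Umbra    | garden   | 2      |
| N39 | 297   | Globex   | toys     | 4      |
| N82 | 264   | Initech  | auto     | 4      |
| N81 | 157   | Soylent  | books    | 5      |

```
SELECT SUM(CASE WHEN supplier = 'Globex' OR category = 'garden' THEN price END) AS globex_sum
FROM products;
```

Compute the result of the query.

580

sku=N66: ✓ → 42
sku=N40: ✗
sku=N79: ✗
sku=N78: ✗
sku=N32: ✗
sku=N57: ✓ → 124
sku=N92: ✗
sku=N99: ✗
sku=N75: ✗
sku=N51: ✓ → 117
sku=N39: ✓ → 297
sku=N82: ✗
sku=N81: ✗
globex_sum = 42 + 124 + 117 + 297 = 580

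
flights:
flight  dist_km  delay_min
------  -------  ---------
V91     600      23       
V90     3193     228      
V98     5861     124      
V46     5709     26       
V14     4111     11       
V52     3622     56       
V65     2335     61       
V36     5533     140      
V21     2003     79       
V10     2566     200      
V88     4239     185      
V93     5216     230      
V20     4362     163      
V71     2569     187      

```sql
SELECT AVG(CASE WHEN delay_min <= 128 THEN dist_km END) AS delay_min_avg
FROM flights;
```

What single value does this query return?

flight=V91: ✓ → 600
flight=V90: ✗
flight=V98: ✓ → 5861
flight=V46: ✓ → 5709
flight=V14: ✓ → 4111
flight=V52: ✓ → 3622
flight=V65: ✓ → 2335
flight=V36: ✗
flight=V21: ✓ → 2003
flight=V10: ✗
flight=V88: ✗
flight=V93: ✗
flight=V20: ✗
flight=V71: ✗
delay_min_avg = (600 + 5861 + 5709 + 4111 + 3622 + 2335 + 2003) / 7 = 3463

3463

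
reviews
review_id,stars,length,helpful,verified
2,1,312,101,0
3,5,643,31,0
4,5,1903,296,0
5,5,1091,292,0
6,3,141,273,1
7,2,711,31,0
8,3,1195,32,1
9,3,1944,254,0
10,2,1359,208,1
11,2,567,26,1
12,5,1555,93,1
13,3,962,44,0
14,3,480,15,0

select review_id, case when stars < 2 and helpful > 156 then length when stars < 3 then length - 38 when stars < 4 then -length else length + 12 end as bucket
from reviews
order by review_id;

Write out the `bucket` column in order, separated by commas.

review_id=2: stars < 3 → 274
review_id=3: ELSE → 655
review_id=4: ELSE → 1915
review_id=5: ELSE → 1103
review_id=6: stars < 4 → -141
review_id=7: stars < 3 → 673
review_id=8: stars < 4 → -1195
review_id=9: stars < 4 → -1944
review_id=10: stars < 3 → 1321
review_id=11: stars < 3 → 529
review_id=12: ELSE → 1567
review_id=13: stars < 4 → -962
review_id=14: stars < 4 → -480

274, 655, 1915, 1103, -141, 673, -1195, -1944, 1321, 529, 1567, -962, -480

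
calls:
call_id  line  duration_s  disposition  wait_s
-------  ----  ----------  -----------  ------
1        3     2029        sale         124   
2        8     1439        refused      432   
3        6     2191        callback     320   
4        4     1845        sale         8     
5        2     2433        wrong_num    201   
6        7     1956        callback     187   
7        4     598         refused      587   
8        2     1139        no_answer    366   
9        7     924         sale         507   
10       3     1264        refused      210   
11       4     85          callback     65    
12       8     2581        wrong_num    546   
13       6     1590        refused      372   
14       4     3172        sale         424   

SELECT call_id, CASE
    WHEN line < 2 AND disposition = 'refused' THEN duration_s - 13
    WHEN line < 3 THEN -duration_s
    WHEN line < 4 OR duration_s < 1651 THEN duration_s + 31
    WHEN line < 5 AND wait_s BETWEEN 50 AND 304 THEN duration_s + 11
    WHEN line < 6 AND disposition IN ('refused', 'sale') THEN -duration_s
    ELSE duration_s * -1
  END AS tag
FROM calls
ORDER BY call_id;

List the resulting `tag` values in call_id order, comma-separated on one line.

2060, 1470, -2191, -1845, -2433, -1956, 629, -1139, 955, 1295, 116, -2581, 1621, -3172

call_id=1: line < 4 OR duration_s < 1651 → 2060
call_id=2: line < 4 OR duration_s < 1651 → 1470
call_id=3: ELSE → -2191
call_id=4: line < 6 AND disposition IN ('refused', 'sale') → -1845
call_id=5: line < 3 → -2433
call_id=6: ELSE → -1956
call_id=7: line < 4 OR duration_s < 1651 → 629
call_id=8: line < 3 → -1139
call_id=9: line < 4 OR duration_s < 1651 → 955
call_id=10: line < 4 OR duration_s < 1651 → 1295
call_id=11: line < 4 OR duration_s < 1651 → 116
call_id=12: ELSE → -2581
call_id=13: line < 4 OR duration_s < 1651 → 1621
call_id=14: line < 6 AND disposition IN ('refused', 'sale') → -3172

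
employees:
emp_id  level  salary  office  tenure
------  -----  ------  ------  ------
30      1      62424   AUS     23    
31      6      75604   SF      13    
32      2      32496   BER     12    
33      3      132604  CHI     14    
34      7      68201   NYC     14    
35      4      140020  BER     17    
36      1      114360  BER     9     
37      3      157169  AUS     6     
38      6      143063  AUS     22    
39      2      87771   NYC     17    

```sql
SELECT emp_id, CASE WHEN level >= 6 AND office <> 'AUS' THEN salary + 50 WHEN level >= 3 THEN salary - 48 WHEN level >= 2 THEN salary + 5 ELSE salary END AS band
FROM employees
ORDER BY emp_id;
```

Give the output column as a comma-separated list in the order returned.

62424, 75654, 32501, 132556, 68251, 139972, 114360, 157121, 143015, 87776

emp_id=30: ELSE → 62424
emp_id=31: level >= 6 AND office <> 'AUS' → 75654
emp_id=32: level >= 2 → 32501
emp_id=33: level >= 3 → 132556
emp_id=34: level >= 6 AND office <> 'AUS' → 68251
emp_id=35: level >= 3 → 139972
emp_id=36: ELSE → 114360
emp_id=37: level >= 3 → 157121
emp_id=38: level >= 3 → 143015
emp_id=39: level >= 2 → 87776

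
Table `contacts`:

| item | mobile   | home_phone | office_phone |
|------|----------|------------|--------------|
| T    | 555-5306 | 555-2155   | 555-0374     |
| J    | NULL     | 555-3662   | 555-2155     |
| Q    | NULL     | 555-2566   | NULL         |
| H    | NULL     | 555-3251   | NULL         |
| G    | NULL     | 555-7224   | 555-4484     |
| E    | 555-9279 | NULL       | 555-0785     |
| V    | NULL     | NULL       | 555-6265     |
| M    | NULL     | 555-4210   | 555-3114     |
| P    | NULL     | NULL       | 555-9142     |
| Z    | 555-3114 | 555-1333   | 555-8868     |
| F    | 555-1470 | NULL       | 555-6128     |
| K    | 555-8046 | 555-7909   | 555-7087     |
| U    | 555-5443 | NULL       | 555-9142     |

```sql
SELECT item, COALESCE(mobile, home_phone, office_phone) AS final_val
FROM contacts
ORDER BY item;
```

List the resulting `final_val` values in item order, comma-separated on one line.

555-9279, 555-1470, 555-7224, 555-3251, 555-3662, 555-8046, 555-4210, 555-9142, 555-2566, 555-5306, 555-5443, 555-6265, 555-3114

item=E: mobile=555-9279 → 555-9279
item=F: mobile=555-1470 → 555-1470
item=G: mobile=NULL, home_phone=555-7224 → 555-7224
item=H: mobile=NULL, home_phone=555-3251 → 555-3251
item=J: mobile=NULL, home_phone=555-3662 → 555-3662
item=K: mobile=555-8046 → 555-8046
item=M: mobile=NULL, home_phone=555-4210 → 555-4210
item=P: mobile=NULL, home_phone=NULL, office_phone=555-9142 → 555-9142
item=Q: mobile=NULL, home_phone=555-2566 → 555-2566
item=T: mobile=555-5306 → 555-5306
item=U: mobile=555-5443 → 555-5443
item=V: mobile=NULL, home_phone=NULL, office_phone=555-6265 → 555-6265
item=Z: mobile=555-3114 → 555-3114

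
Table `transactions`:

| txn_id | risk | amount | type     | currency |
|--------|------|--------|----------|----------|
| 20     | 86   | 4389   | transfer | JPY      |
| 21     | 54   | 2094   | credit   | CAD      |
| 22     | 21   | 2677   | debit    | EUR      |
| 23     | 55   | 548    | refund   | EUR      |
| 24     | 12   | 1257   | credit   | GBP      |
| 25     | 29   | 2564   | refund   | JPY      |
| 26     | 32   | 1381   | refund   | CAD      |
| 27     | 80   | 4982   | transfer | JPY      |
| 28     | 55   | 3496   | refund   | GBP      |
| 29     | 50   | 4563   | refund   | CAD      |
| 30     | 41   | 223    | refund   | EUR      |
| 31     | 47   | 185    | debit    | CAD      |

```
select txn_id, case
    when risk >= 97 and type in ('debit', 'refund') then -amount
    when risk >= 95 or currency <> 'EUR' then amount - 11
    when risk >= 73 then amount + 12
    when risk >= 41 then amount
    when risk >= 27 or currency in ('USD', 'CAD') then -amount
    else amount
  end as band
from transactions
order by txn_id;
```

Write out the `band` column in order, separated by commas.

txn_id=20: risk >= 95 or currency <> 'EUR' → 4378
txn_id=21: risk >= 95 or currency <> 'EUR' → 2083
txn_id=22: ELSE → 2677
txn_id=23: risk >= 41 → 548
txn_id=24: risk >= 95 or currency <> 'EUR' → 1246
txn_id=25: risk >= 95 or currency <> 'EUR' → 2553
txn_id=26: risk >= 95 or currency <> 'EUR' → 1370
txn_id=27: risk >= 95 or currency <> 'EUR' → 4971
txn_id=28: risk >= 95 or currency <> 'EUR' → 3485
txn_id=29: risk >= 95 or currency <> 'EUR' → 4552
txn_id=30: risk >= 41 → 223
txn_id=31: risk >= 95 or currency <> 'EUR' → 174

4378, 2083, 2677, 548, 1246, 2553, 1370, 4971, 3485, 4552, 223, 174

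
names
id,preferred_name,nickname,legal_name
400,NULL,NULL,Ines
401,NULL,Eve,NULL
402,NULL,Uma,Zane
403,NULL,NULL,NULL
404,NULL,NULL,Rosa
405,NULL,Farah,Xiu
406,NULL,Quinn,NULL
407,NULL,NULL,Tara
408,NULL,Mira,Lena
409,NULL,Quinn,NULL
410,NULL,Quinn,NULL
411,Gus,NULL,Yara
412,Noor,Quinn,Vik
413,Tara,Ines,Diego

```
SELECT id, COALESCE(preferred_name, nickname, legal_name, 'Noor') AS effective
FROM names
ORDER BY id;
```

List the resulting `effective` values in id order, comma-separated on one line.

Ines, Eve, Uma, Noor, Rosa, Farah, Quinn, Tara, Mira, Quinn, Quinn, Gus, Noor, Tara

id=400: preferred_name=NULL, nickname=NULL, legal_name=Ines → Ines
id=401: preferred_name=NULL, nickname=Eve → Eve
id=402: preferred_name=NULL, nickname=Uma → Uma
id=403: preferred_name=NULL, nickname=NULL, legal_name=NULL, → literal Noor → Noor
id=404: preferred_name=NULL, nickname=NULL, legal_name=Rosa → Rosa
id=405: preferred_name=NULL, nickname=Farah → Farah
id=406: preferred_name=NULL, nickname=Quinn → Quinn
id=407: preferred_name=NULL, nickname=NULL, legal_name=Tara → Tara
id=408: preferred_name=NULL, nickname=Mira → Mira
id=409: preferred_name=NULL, nickname=Quinn → Quinn
id=410: preferred_name=NULL, nickname=Quinn → Quinn
id=411: preferred_name=Gus → Gus
id=412: preferred_name=Noor → Noor
id=413: preferred_name=Tara → Tara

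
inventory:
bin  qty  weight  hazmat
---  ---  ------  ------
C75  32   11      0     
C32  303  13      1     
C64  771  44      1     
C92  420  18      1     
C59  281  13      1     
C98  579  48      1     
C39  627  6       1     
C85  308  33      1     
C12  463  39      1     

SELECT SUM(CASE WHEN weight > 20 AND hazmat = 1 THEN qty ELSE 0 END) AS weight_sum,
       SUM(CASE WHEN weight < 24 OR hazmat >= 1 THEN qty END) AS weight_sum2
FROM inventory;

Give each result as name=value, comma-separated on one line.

weight_sum=2121, weight_sum2=3784

[weight_sum: weight > 20 AND hazmat = 1]
bin=C75: ✗
bin=C32: ✗
bin=C64: ✓ → 771
bin=C92: ✗
bin=C59: ✗
bin=C98: ✓ → 579
bin=C39: ✗
bin=C85: ✓ → 308
bin=C12: ✓ → 463
weight_sum = 771 + 579 + 308 + 463 = 2121
—
[weight_sum2: weight < 24 OR hazmat >= 1]
bin=C75: ✓ → 32
bin=C32: ✓ → 303
bin=C64: ✓ → 771
bin=C92: ✓ → 420
bin=C59: ✓ → 281
bin=C98: ✓ → 579
bin=C39: ✓ → 627
bin=C85: ✓ → 308
bin=C12: ✓ → 463
weight_sum2 = 32 + 303 + 771 + 420 + 281 + 579 + 627 + 308 + 463 = 3784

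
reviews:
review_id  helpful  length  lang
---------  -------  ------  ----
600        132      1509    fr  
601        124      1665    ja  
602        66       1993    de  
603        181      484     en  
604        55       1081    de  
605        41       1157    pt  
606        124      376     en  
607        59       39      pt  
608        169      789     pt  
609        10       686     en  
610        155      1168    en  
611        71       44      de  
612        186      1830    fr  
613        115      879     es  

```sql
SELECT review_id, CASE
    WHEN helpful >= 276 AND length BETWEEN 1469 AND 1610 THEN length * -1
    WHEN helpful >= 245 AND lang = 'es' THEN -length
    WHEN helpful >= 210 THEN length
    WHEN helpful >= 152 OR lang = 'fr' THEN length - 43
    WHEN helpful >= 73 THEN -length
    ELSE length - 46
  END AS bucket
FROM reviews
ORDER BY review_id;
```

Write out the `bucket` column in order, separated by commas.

review_id=600: helpful >= 152 OR lang = 'fr' → 1466
review_id=601: helpful >= 73 → -1665
review_id=602: ELSE → 1947
review_id=603: helpful >= 152 OR lang = 'fr' → 441
review_id=604: ELSE → 1035
review_id=605: ELSE → 1111
review_id=606: helpful >= 73 → -376
review_id=607: ELSE → -7
review_id=608: helpful >= 152 OR lang = 'fr' → 746
review_id=609: ELSE → 640
review_id=610: helpful >= 152 OR lang = 'fr' → 1125
review_id=611: ELSE → -2
review_id=612: helpful >= 152 OR lang = 'fr' → 1787
review_id=613: helpful >= 73 → -879

1466, -1665, 1947, 441, 1035, 1111, -376, -7, 746, 640, 1125, -2, 1787, -879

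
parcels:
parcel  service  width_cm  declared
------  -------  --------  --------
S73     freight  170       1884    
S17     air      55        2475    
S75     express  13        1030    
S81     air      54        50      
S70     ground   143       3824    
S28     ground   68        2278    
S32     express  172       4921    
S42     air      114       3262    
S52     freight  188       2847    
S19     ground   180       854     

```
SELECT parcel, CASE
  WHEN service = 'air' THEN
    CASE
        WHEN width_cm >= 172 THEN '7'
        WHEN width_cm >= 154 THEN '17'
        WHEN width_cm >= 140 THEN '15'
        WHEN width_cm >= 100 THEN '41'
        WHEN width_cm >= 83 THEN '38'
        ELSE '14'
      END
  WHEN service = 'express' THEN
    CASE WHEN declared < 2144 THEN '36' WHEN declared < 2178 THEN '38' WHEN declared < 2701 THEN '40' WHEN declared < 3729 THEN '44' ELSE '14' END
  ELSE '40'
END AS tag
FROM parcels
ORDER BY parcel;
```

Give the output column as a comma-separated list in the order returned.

14, 40, 40, 14, 41, 40, 40, 40, 36, 14

parcel=S17: service='air' → inner[ELSE] → 14
parcel=S19: service='ground' → outer ELSE → 40
parcel=S28: service='ground' → outer ELSE → 40
parcel=S32: service='express' → inner[ELSE] → 14
parcel=S42: service='air' → inner[width_cm >= 100] → 41
parcel=S52: service='freight' → outer ELSE → 40
parcel=S70: service='ground' → outer ELSE → 40
parcel=S73: service='freight' → outer ELSE → 40
parcel=S75: service='express' → inner[declared < 2144] → 36
parcel=S81: service='air' → inner[ELSE] → 14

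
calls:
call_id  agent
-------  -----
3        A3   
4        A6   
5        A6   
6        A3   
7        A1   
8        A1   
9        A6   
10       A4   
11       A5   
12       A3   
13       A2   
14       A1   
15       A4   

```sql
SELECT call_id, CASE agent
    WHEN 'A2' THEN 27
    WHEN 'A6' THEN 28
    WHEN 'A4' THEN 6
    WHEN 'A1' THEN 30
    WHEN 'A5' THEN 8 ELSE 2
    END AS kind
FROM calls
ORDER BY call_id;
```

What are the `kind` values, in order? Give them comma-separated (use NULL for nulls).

2, 28, 28, 2, 30, 30, 28, 6, 8, 2, 27, 30, 6

call_id=3: ELSE → 2
call_id=4: agent='A6' → 28
call_id=5: agent='A6' → 28
call_id=6: ELSE → 2
call_id=7: agent='A1' → 30
call_id=8: agent='A1' → 30
call_id=9: agent='A6' → 28
call_id=10: agent='A4' → 6
call_id=11: agent='A5' → 8
call_id=12: ELSE → 2
call_id=13: agent='A2' → 27
call_id=14: agent='A1' → 30
call_id=15: agent='A4' → 6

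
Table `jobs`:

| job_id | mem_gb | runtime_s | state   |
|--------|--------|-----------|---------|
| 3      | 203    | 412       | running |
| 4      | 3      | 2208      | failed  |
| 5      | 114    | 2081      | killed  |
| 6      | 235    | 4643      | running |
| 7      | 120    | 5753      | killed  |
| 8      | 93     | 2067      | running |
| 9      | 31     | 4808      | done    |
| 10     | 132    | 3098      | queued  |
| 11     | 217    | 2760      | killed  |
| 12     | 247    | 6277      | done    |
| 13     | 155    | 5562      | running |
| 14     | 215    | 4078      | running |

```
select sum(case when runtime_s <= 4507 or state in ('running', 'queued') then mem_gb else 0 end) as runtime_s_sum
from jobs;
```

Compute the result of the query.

job_id=3: ✓ → 203
job_id=4: ✓ → 3
job_id=5: ✓ → 114
job_id=6: ✓ → 235
job_id=7: ✗
job_id=8: ✓ → 93
job_id=9: ✗
job_id=10: ✓ → 132
job_id=11: ✓ → 217
job_id=12: ✗
job_id=13: ✓ → 155
job_id=14: ✓ → 215
runtime_s_sum = 203 + 3 + 114 + 235 + 93 + 132 + 217 + 155 + 215 = 1367

1367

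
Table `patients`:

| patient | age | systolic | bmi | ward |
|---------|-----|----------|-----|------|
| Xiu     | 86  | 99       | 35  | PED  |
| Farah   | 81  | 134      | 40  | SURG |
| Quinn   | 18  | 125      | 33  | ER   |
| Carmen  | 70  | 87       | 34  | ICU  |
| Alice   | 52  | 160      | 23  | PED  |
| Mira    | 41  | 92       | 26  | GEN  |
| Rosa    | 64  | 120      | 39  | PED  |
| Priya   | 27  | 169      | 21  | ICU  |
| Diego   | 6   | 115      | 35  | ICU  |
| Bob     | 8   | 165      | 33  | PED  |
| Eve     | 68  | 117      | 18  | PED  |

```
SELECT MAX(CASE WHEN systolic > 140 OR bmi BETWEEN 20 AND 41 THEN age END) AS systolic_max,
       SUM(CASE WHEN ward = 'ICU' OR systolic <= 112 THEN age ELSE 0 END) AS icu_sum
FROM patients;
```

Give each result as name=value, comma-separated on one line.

[systolic_max: systolic > 140 OR bmi BETWEEN 20 AND 41]
patient=Xiu: ✓ → 86
patient=Farah: ✓ → 81
patient=Quinn: ✓ → 18
patient=Carmen: ✓ → 70
patient=Alice: ✓ → 52
patient=Mira: ✓ → 41
patient=Rosa: ✓ → 64
patient=Priya: ✓ → 27
patient=Diego: ✓ → 6
patient=Bob: ✓ → 8
patient=Eve: ✗
systolic_max = MAX(86, 81, 18, 70, 52, 41, 64, 27, 6, 8) = 86
—
[icu_sum: ward = 'ICU' OR systolic <= 112]
patient=Xiu: ✓ → 86
patient=Farah: ✗
patient=Quinn: ✗
patient=Carmen: ✓ → 70
patient=Alice: ✗
patient=Mira: ✓ → 41
patient=Rosa: ✗
patient=Priya: ✓ → 27
patient=Diego: ✓ → 6
patient=Bob: ✗
patient=Eve: ✗
icu_sum = 86 + 70 + 41 + 27 + 6 = 230

systolic_max=86, icu_sum=230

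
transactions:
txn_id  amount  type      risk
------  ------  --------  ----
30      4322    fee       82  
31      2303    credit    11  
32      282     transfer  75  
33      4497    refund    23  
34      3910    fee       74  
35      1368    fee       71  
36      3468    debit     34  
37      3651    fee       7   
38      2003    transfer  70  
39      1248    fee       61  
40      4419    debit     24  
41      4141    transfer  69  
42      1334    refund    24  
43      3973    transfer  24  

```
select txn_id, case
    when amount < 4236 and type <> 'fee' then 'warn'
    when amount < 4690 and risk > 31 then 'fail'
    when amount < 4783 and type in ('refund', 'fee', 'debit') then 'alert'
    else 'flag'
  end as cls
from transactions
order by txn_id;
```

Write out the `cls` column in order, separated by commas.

txn_id=30: amount < 4690 and risk > 31 → fail
txn_id=31: amount < 4236 and type <> 'fee' → warn
txn_id=32: amount < 4236 and type <> 'fee' → warn
txn_id=33: amount < 4783 and type in ('refund', 'fee', 'debit') → alert
txn_id=34: amount < 4690 and risk > 31 → fail
txn_id=35: amount < 4690 and risk > 31 → fail
txn_id=36: amount < 4236 and type <> 'fee' → warn
txn_id=37: amount < 4783 and type in ('refund', 'fee', 'debit') → alert
txn_id=38: amount < 4236 and type <> 'fee' → warn
txn_id=39: amount < 4690 and risk > 31 → fail
txn_id=40: amount < 4783 and type in ('refund', 'fee', 'debit') → alert
txn_id=41: amount < 4236 and type <> 'fee' → warn
txn_id=42: amount < 4236 and type <> 'fee' → warn
txn_id=43: amount < 4236 and type <> 'fee' → warn

fail, warn, warn, alert, fail, fail, warn, alert, warn, fail, alert, warn, warn, warn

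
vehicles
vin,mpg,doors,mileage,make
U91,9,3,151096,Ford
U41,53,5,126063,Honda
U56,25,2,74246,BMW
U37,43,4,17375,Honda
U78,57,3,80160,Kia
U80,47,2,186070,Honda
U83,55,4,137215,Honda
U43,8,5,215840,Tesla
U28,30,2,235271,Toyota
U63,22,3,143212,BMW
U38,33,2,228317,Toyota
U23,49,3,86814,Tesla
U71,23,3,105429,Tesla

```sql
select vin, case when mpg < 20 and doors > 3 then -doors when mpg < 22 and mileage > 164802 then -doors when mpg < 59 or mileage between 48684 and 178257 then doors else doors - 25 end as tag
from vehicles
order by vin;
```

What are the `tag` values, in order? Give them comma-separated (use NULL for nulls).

vin=U23: mpg < 59 or mileage between 48684 and 178257 → 3
vin=U28: mpg < 59 or mileage between 48684 and 178257 → 2
vin=U37: mpg < 59 or mileage between 48684 and 178257 → 4
vin=U38: mpg < 59 or mileage between 48684 and 178257 → 2
vin=U41: mpg < 59 or mileage between 48684 and 178257 → 5
vin=U43: mpg < 20 and doors > 3 → -5
vin=U56: mpg < 59 or mileage between 48684 and 178257 → 2
vin=U63: mpg < 59 or mileage between 48684 and 178257 → 3
vin=U71: mpg < 59 or mileage between 48684 and 178257 → 3
vin=U78: mpg < 59 or mileage between 48684 and 178257 → 3
vin=U80: mpg < 59 or mileage between 48684 and 178257 → 2
vin=U83: mpg < 59 or mileage between 48684 and 178257 → 4
vin=U91: mpg < 59 or mileage between 48684 and 178257 → 3

3, 2, 4, 2, 5, -5, 2, 3, 3, 3, 2, 4, 3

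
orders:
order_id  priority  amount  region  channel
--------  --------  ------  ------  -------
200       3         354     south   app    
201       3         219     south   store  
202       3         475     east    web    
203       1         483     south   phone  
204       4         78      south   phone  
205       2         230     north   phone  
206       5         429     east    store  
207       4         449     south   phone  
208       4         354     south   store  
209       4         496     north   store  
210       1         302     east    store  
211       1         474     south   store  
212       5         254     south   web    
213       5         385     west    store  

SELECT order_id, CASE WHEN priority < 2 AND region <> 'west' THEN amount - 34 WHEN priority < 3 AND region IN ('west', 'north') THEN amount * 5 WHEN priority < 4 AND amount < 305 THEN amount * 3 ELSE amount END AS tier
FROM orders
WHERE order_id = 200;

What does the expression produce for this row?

order_id = 200: priority=3, amount=354, region=south, channel=app.
priority < 2 AND region <> 'west' → false
priority < 3 AND region IN ('west', 'north') → false
priority < 4 AND amount < 305 → false
No prior WHEN matched → ELSE → 354

354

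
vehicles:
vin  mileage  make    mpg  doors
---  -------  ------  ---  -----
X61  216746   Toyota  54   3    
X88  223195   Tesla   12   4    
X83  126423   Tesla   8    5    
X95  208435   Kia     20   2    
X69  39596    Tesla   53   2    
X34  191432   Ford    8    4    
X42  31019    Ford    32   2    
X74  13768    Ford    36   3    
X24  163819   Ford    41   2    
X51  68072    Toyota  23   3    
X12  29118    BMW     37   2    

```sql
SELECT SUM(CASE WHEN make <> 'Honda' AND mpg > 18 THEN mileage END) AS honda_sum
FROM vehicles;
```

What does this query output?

vin=X61: ✓ → 216746
vin=X88: ✗
vin=X83: ✗
vin=X95: ✓ → 208435
vin=X69: ✓ → 39596
vin=X34: ✗
vin=X42: ✓ → 31019
vin=X74: ✓ → 13768
vin=X24: ✓ → 163819
vin=X51: ✓ → 68072
vin=X12: ✓ → 29118
honda_sum = 216746 + 208435 + 39596 + 31019 + 13768 + 163819 + 68072 + 29118 = 770573

770573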